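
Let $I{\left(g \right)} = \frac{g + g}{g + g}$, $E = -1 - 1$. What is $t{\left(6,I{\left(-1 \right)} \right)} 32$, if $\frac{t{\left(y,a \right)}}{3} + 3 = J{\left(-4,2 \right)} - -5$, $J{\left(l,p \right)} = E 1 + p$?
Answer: $192$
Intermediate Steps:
$E = -2$ ($E = -1 - 1 = -2$)
$J{\left(l,p \right)} = -2 + p$ ($J{\left(l,p \right)} = \left(-2\right) 1 + p = -2 + p$)
$I{\left(g \right)} = 1$ ($I{\left(g \right)} = \frac{2 g}{2 g} = 2 g \frac{1}{2 g} = 1$)
$t{\left(y,a \right)} = 6$ ($t{\left(y,a \right)} = -9 + 3 \left(\left(-2 + 2\right) - -5\right) = -9 + 3 \left(0 + 5\right) = -9 + 3 \cdot 5 = -9 + 15 = 6$)
$t{\left(6,I{\left(-1 \right)} \right)} 32 = 6 \cdot 32 = 192$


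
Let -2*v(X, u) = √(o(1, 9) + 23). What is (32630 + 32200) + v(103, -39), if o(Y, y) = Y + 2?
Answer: 64830 - √26/2 ≈ 64827.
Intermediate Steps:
o(Y, y) = 2 + Y
v(X, u) = -√26/2 (v(X, u) = -√((2 + 1) + 23)/2 = -√(3 + 23)/2 = -√26/2)
(32630 + 32200) + v(103, -39) = (32630 + 32200) - √26/2 = 64830 - √26/2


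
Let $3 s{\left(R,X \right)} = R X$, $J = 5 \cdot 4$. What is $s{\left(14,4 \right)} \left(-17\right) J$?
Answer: $- \frac{19040}{3} \approx -6346.7$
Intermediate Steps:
$J = 20$
$s{\left(R,X \right)} = \frac{R X}{3}$
$s{\left(14,4 \right)} \left(-17\right) J = \frac{1}{3} \cdot 14 \cdot 4 \left(-17\right) 20 = \frac{56}{3} \left(-17\right) 20 = \left(- \frac{952}{3}\right) 20 = - \frac{19040}{3}$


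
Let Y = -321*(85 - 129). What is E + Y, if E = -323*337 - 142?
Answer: -94869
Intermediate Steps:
E = -108993 (E = -108851 - 142 = -108993)
Y = 14124 (Y = -321*(-44) = 14124)
E + Y = -108993 + 14124 = -94869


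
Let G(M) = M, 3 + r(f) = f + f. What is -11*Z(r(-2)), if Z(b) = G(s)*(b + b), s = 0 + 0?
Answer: 0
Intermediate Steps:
s = 0
r(f) = -3 + 2*f (r(f) = -3 + (f + f) = -3 + 2*f)
Z(b) = 0 (Z(b) = 0*(b + b) = 0*(2*b) = 0)
-11*Z(r(-2)) = -11*0 = 0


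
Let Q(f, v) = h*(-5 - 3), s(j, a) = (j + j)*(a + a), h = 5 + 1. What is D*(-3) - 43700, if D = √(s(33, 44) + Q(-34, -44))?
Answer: -43700 - 72*√10 ≈ -43928.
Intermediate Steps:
h = 6
s(j, a) = 4*a*j (s(j, a) = (2*j)*(2*a) = 4*a*j)
Q(f, v) = -48 (Q(f, v) = 6*(-5 - 3) = 6*(-8) = -48)
D = 24*√10 (D = √(4*44*33 - 48) = √(5808 - 48) = √5760 = 24*√10 ≈ 75.895)
D*(-3) - 43700 = (24*√10)*(-3) - 43700 = -72*√10 - 43700 = -43700 - 72*√10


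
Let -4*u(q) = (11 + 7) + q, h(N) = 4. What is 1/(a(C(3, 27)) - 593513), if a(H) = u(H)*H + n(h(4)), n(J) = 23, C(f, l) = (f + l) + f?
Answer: -4/2375643 ≈ -1.6838e-6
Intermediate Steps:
C(f, l) = l + 2*f
u(q) = -9/2 - q/4 (u(q) = -((11 + 7) + q)/4 = -(18 + q)/4 = -9/2 - q/4)
a(H) = 23 + H*(-9/2 - H/4) (a(H) = (-9/2 - H/4)*H + 23 = H*(-9/2 - H/4) + 23 = 23 + H*(-9/2 - H/4))
1/(a(C(3, 27)) - 593513) = 1/((23 - (27 + 2*3)*(18 + (27 + 2*3))/4) - 593513) = 1/((23 - (27 + 6)*(18 + (27 + 6))/4) - 593513) = 1/((23 - 1/4*33*(18 + 33)) - 593513) = 1/((23 - 1/4*33*51) - 593513) = 1/((23 - 1683/4) - 593513) = 1/(-1591/4 - 593513) = 1/(-2375643/4) = -4/2375643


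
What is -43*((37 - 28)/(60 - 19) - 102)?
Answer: 179439/41 ≈ 4376.6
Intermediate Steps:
-43*((37 - 28)/(60 - 19) - 102) = -43*(9/41 - 102) = -43*(-4173)/41 = -1*(-179439/41) = 179439/41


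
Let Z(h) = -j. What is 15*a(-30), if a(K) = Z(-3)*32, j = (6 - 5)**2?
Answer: -480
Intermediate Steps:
j = 1 (j = 1**2 = 1)
Z(h) = -1 (Z(h) = -1*1 = -1)
a(K) = -32 (a(K) = -1*32 = -32)
15*a(-30) = 15*(-32) = -480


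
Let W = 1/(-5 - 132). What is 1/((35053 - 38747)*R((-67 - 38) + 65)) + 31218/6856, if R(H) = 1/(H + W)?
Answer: 3959080185/867417692 ≈ 4.5642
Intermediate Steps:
W = -1/137 (W = 1/(-137) = -1/137 ≈ -0.0072993)
R(H) = 1/(-1/137 + H) (R(H) = 1/(H - 1/137) = 1/(-1/137 + H))
1/((35053 - 38747)*R((-67 - 38) + 65)) + 31218/6856 = 1/((35053 - 38747)*((137/(-1 + 137*((-67 - 38) + 65))))) + 31218/6856 = 1/((-3694)*((137/(-1 + 137*(-105 + 65))))) + 31218*(1/6856) = -1/(3694*(137/(-1 + 137*(-40)))) + 15609/3428 = -1/(3694*(137/(-1 - 5480))) + 15609/3428 = -1/(3694*(137/(-5481))) + 15609/3428 = -1/(3694*(137*(-1/5481))) + 15609/3428 = -1/(3694*(-137/5481)) + 15609/3428 = -1/3694*(-5481/137) + 15609/3428 = 5481/506078 + 15609/3428 = 3959080185/867417692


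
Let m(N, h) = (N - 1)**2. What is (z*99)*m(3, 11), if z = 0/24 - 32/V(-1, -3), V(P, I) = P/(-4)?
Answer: -50688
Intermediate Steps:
m(N, h) = (-1 + N)**2
V(P, I) = -P/4 (V(P, I) = P*(-1/4) = -P/4)
z = -128 (z = 0/24 - 32/((-1/4*(-1))) = 0*(1/24) - 32/1/4 = 0 - 32*4 = 0 - 128 = -128)
(z*99)*m(3, 11) = (-128*99)*(-1 + 3)**2 = -12672*2**2 = -12672*4 = -50688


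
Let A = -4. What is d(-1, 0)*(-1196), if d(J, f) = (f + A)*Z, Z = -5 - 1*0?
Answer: -23920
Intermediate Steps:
Z = -5 (Z = -5 + 0 = -5)
d(J, f) = 20 - 5*f (d(J, f) = (f - 4)*(-5) = (-4 + f)*(-5) = 20 - 5*f)
d(-1, 0)*(-1196) = (20 - 5*0)*(-1196) = (20 + 0)*(-1196) = 20*(-1196) = -23920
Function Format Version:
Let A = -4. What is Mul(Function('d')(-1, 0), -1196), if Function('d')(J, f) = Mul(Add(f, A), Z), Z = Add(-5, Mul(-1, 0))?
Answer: -23920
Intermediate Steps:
Z = -5 (Z = Add(-5, 0) = -5)
Function('d')(J, f) = Add(20, Mul(-5, f)) (Function('d')(J, f) = Mul(Add(f, -4), -5) = Mul(Add(-4, f), -5) = Add(20, Mul(-5, f)))
Mul(Function('d')(-1, 0), -1196) = Mul(Add(20, Mul(-5, 0)), -1196) = Mul(Add(20, 0), -1196) = Mul(20, -1196) = -23920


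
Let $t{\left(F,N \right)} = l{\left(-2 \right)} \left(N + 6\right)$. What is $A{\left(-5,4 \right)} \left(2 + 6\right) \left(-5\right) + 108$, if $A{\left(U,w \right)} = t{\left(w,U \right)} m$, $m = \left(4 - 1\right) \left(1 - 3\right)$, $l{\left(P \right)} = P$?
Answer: $-372$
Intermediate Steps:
$t{\left(F,N \right)} = -12 - 2 N$ ($t{\left(F,N \right)} = - 2 \left(N + 6\right) = - 2 \left(6 + N\right) = -12 - 2 N$)
$m = -6$ ($m = 3 \left(-2\right) = -6$)
$A{\left(U,w \right)} = 72 + 12 U$ ($A{\left(U,w \right)} = \left(-12 - 2 U\right) \left(-6\right) = 72 + 12 U$)
$A{\left(-5,4 \right)} \left(2 + 6\right) \left(-5\right) + 108 = \left(72 + 12 \left(-5\right)\right) \left(2 + 6\right) \left(-5\right) + 108 = \left(72 - 60\right) 8 \left(-5\right) + 108 = 12 \left(-40\right) + 108 = -480 + 108 = -372$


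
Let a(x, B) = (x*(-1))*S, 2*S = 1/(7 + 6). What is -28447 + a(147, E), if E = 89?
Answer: -739769/26 ≈ -28453.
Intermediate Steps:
S = 1/26 (S = 1/(2*(7 + 6)) = (½)/13 = (½)*(1/13) = 1/26 ≈ 0.038462)
a(x, B) = -x/26 (a(x, B) = (x*(-1))*(1/26) = -x*(1/26) = -x/26)
-28447 + a(147, E) = -28447 - 1/26*147 = -28447 - 147/26 = -739769/26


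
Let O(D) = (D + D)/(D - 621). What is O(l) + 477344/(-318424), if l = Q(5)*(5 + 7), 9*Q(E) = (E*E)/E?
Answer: -111560244/73356929 ≈ -1.5208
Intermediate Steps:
Q(E) = E/9 (Q(E) = ((E*E)/E)/9 = (E**2/E)/9 = E/9)
l = 20/3 (l = ((1/9)*5)*(5 + 7) = (5/9)*12 = 20/3 ≈ 6.6667)
O(D) = 2*D/(-621 + D) (O(D) = (2*D)/(-621 + D) = 2*D/(-621 + D))
O(l) + 477344/(-318424) = 2*(20/3)/(-621 + 20/3) + 477344/(-318424) = 2*(20/3)/(-1843/3) + 477344*(-1/318424) = 2*(20/3)*(-3/1843) - 59668/39803 = -40/1843 - 59668/39803 = -111560244/73356929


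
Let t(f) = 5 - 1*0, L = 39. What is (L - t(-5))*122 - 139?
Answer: 4009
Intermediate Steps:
t(f) = 5 (t(f) = 5 + 0 = 5)
(L - t(-5))*122 - 139 = (39 - 1*5)*122 - 139 = (39 - 5)*122 - 139 = 34*122 - 139 = 4148 - 139 = 4009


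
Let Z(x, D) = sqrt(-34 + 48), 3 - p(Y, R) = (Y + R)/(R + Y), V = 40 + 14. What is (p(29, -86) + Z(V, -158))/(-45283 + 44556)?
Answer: -2/727 - sqrt(14)/727 ≈ -0.0078977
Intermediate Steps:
V = 54
p(Y, R) = 2 (p(Y, R) = 3 - (Y + R)/(R + Y) = 3 - (R + Y)/(R + Y) = 3 - 1*1 = 3 - 1 = 2)
Z(x, D) = sqrt(14)
(p(29, -86) + Z(V, -158))/(-45283 + 44556) = (2 + sqrt(14))/(-45283 + 44556) = (2 + sqrt(14))/(-727) = (2 + sqrt(14))*(-1/727) = -2/727 - sqrt(14)/727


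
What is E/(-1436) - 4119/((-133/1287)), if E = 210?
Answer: 3806213889/95494 ≈ 39858.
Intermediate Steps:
E/(-1436) - 4119/((-133/1287)) = 210/(-1436) - 4119/((-133/1287)) = 210*(-1/1436) - 4119/((-133*1/1287)) = -105/718 - 4119/(-133/1287) = -105/718 - 4119*(-1287/133) = -105/718 + 5301153/133 = 3806213889/95494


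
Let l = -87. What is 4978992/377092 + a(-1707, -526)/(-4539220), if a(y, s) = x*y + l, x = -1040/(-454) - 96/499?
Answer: 640052586124068471/48472449004947380 ≈ 13.204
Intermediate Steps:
x = 237688/113273 (x = -1040*(-1/454) - 96*1/499 = 520/227 - 96/499 = 237688/113273 ≈ 2.0984)
a(y, s) = -87 + 237688*y/113273 (a(y, s) = 237688*y/113273 - 87 = -87 + 237688*y/113273)
4978992/377092 + a(-1707, -526)/(-4539220) = 4978992/377092 + (-87 + (237688/113273)*(-1707))/(-4539220) = 4978992*(1/377092) + (-87 - 405733416/113273)*(-1/4539220) = 1244748/94273 - 415588167/113273*(-1/4539220) = 1244748/94273 + 415588167/514171067060 = 640052586124068471/48472449004947380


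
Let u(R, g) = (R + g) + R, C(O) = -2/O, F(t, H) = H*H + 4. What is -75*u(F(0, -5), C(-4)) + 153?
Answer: -8469/2 ≈ -4234.5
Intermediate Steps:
F(t, H) = 4 + H**2 (F(t, H) = H**2 + 4 = 4 + H**2)
u(R, g) = g + 2*R
-75*u(F(0, -5), C(-4)) + 153 = -75*(-2/(-4) + 2*(4 + (-5)**2)) + 153 = -75*(-2*(-1/4) + 2*(4 + 25)) + 153 = -75*(1/2 + 2*29) + 153 = -75*(1/2 + 58) + 153 = -75*117/2 + 153 = -8775/2 + 153 = -8469/2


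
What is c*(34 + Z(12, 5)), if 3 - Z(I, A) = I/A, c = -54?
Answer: -9342/5 ≈ -1868.4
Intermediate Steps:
Z(I, A) = 3 - I/A
c*(34 + Z(12, 5)) = -54*(34 + (3 - 1*12/5)) = -54*(34 + (3 - 1*12*1/5)) = -54*(34 + (3 - 12/5)) = -54*(34 + 3/5) = -54*173/5 = -9342/5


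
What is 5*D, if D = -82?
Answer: -410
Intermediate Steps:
5*D = 5*(-82) = -410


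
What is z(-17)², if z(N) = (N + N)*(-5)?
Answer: 28900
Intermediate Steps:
z(N) = -10*N (z(N) = (2*N)*(-5) = -10*N)
z(-17)² = (-10*(-17))² = 170² = 28900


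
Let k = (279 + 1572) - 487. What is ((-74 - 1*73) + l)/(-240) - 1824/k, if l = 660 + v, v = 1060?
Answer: -645833/81840 ≈ -7.8914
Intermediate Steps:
k = 1364 (k = 1851 - 487 = 1364)
l = 1720 (l = 660 + 1060 = 1720)
((-74 - 1*73) + l)/(-240) - 1824/k = ((-74 - 1*73) + 1720)/(-240) - 1824/1364 = ((-74 - 73) + 1720)*(-1/240) - 1824*1/1364 = (-147 + 1720)*(-1/240) - 456/341 = 1573*(-1/240) - 456/341 = -1573/240 - 456/341 = -645833/81840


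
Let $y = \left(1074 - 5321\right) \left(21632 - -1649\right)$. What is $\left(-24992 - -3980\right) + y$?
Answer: $-98895419$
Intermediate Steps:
$y = -98874407$ ($y = - 4247 \left(21632 + \left(1677 - 28\right)\right) = - 4247 \left(21632 + 1649\right) = \left(-4247\right) 23281 = -98874407$)
$\left(-24992 - -3980\right) + y = \left(-24992 - -3980\right) - 98874407 = \left(-24992 + 3980\right) - 98874407 = -21012 - 98874407 = -98895419$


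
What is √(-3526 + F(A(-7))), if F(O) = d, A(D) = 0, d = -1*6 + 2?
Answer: I*√3530 ≈ 59.414*I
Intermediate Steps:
d = -4 (d = -6 + 2 = -4)
F(O) = -4
√(-3526 + F(A(-7))) = √(-3526 - 4) = √(-3530) = I*√3530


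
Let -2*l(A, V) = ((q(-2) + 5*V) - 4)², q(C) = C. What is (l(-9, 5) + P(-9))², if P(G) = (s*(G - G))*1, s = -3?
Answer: 130321/4 ≈ 32580.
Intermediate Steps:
l(A, V) = -(-6 + 5*V)²/2 (l(A, V) = -((-2 + 5*V) - 4)²/2 = -(-6 + 5*V)²/2)
P(G) = 0 (P(G) = -3*(G - G)*1 = -3*0*1 = 0*1 = 0)
(l(-9, 5) + P(-9))² = (-(-6 + 5*5)²/2 + 0)² = (-(-6 + 25)²/2 + 0)² = (-½*19² + 0)² = (-½*361 + 0)² = (-361/2 + 0)² = (-361/2)² = 130321/4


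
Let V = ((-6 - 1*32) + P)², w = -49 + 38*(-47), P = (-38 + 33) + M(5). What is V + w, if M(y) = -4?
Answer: 374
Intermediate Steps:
P = -9 (P = (-38 + 33) - 4 = -5 - 4 = -9)
w = -1835 (w = -49 - 1786 = -1835)
V = 2209 (V = ((-6 - 1*32) - 9)² = ((-6 - 32) - 9)² = (-38 - 9)² = (-47)² = 2209)
V + w = 2209 - 1835 = 374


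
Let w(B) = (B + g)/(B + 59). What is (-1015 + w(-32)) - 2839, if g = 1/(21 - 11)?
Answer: -1040899/270 ≈ -3855.2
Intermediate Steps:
g = ⅒ (g = 1/10 = ⅒ ≈ 0.10000)
w(B) = (⅒ + B)/(59 + B) (w(B) = (B + ⅒)/(B + 59) = (⅒ + B)/(59 + B))
(-1015 + w(-32)) - 2839 = (-1015 + (⅒ - 32)/(59 - 32)) - 2839 = (-1015 - 319/10/27) - 2839 = (-1015 + (1/27)*(-319/10)) - 2839 = (-1015 - 319/270) - 2839 = -274369/270 - 2839 = -1040899/270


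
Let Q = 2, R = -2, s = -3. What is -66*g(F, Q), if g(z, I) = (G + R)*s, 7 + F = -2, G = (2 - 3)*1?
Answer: -594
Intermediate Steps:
G = -1 (G = -1*1 = -1)
F = -9 (F = -7 - 2 = -9)
g(z, I) = 9 (g(z, I) = (-1 - 2)*(-3) = -3*(-3) = 9)
-66*g(F, Q) = -66*9 = -594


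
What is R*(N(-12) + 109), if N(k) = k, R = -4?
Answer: -388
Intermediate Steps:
R*(N(-12) + 109) = -4*(-12 + 109) = -4*97 = -388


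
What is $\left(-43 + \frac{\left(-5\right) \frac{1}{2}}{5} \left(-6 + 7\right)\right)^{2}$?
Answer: $\frac{7569}{4} \approx 1892.3$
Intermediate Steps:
$\left(-43 + \frac{\left(-5\right) \frac{1}{2}}{5} \left(-6 + 7\right)\right)^{2} = \left(-43 + \left(-5\right) \frac{1}{2} \cdot \frac{1}{5} \cdot 1\right)^{2} = \left(-43 + \left(- \frac{5}{2}\right) \frac{1}{5} \cdot 1\right)^{2} = \left(-43 - \frac{1}{2}\right)^{2} = \left(- \frac{87}{2}\right)^{2} = \frac{7569}{4}$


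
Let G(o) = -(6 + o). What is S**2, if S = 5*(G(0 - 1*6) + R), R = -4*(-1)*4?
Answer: 6400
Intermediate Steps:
G(o) = -6 - o
R = 16 (R = 4*4 = 16)
S = 80 (S = 5*((-6 - (0 - 1*6)) + 16) = 5*((-6 - (0 - 6)) + 16) = 5*((-6 - 1*(-6)) + 16) = 5*((-6 + 6) + 16) = 5*(0 + 16) = 5*16 = 80)
S**2 = 80**2 = 6400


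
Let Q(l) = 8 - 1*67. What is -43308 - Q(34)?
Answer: -43249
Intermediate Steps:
Q(l) = -59 (Q(l) = 8 - 67 = -59)
-43308 - Q(34) = -43308 - 1*(-59) = -43308 + 59 = -43249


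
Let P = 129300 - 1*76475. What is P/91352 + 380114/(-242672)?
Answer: -342266027/346383946 ≈ -0.98811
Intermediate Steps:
P = 52825 (P = 129300 - 76475 = 52825)
P/91352 + 380114/(-242672) = 52825/91352 + 380114/(-242672) = 52825*(1/91352) + 380114*(-1/242672) = 52825/91352 - 190057/121336 = -342266027/346383946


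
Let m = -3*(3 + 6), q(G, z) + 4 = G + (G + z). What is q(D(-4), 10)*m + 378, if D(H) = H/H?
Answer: 162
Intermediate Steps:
D(H) = 1
q(G, z) = -4 + z + 2*G (q(G, z) = -4 + (G + (G + z)) = -4 + (z + 2*G) = -4 + z + 2*G)
m = -27 (m = -3*9 = -27)
q(D(-4), 10)*m + 378 = (-4 + 10 + 2*1)*(-27) + 378 = (-4 + 10 + 2)*(-27) + 378 = 8*(-27) + 378 = -216 + 378 = 162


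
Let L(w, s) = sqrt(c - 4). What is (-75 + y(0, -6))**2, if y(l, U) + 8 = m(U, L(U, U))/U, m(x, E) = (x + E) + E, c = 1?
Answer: (246 + I*sqrt(3))**2/9 ≈ 6723.7 + 94.685*I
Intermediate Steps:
L(w, s) = I*sqrt(3) (L(w, s) = sqrt(1 - 4) = sqrt(-3) = I*sqrt(3))
m(x, E) = x + 2*E (m(x, E) = (E + x) + E = x + 2*E)
y(l, U) = -8 + (U + 2*I*sqrt(3))/U (y(l, U) = -8 + (U + 2*(I*sqrt(3)))/U = -8 + (U + 2*I*sqrt(3))/U)
(-75 + y(0, -6))**2 = (-75 + (-7 + 2*I*sqrt(3)/(-6)))**2 = (-75 + (-7 + 2*I*sqrt(3)*(-1/6)))**2 = (-75 + (-7 - I*sqrt(3)/3))**2 = (-82 - I*sqrt(3)/3)**2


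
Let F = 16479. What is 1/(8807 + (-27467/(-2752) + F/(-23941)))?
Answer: 65885632/580866998263 ≈ 0.00011343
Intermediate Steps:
1/(8807 + (-27467/(-2752) + F/(-23941))) = 1/(8807 + (-27467/(-2752) + 16479/(-23941))) = 1/(8807 + (-27467*(-1/2752) + 16479*(-1/23941))) = 1/(8807 + (27467/2752 - 16479/23941)) = 1/(8807 + 612237239/65885632) = 1/(580866998263/65885632) = 65885632/580866998263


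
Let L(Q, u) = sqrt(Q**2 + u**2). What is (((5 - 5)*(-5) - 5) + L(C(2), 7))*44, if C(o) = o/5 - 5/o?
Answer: -220 + 154*sqrt(109)/5 ≈ 101.56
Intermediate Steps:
C(o) = -5/o + o/5 (C(o) = o*(1/5) - 5/o = o/5 - 5/o = -5/o + o/5)
(((5 - 5)*(-5) - 5) + L(C(2), 7))*44 = (((5 - 5)*(-5) - 5) + sqrt((-5/2 + (1/5)*2)**2 + 7**2))*44 = ((0*(-5) - 5) + sqrt((-5*1/2 + 2/5)**2 + 49))*44 = ((0 - 5) + sqrt((-5/2 + 2/5)**2 + 49))*44 = (-5 + sqrt((-21/10)**2 + 49))*44 = (-5 + sqrt(441/100 + 49))*44 = (-5 + sqrt(5341/100))*44 = (-5 + 7*sqrt(109)/10)*44 = -220 + 154*sqrt(109)/5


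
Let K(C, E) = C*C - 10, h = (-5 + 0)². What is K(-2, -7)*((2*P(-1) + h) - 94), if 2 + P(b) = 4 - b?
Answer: 378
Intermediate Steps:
h = 25 (h = (-5)² = 25)
K(C, E) = -10 + C² (K(C, E) = C² - 10 = -10 + C²)
P(b) = 2 - b (P(b) = -2 + (4 - b) = 2 - b)
K(-2, -7)*((2*P(-1) + h) - 94) = (-10 + (-2)²)*((2*(2 - 1*(-1)) + 25) - 94) = (-10 + 4)*((2*(2 + 1) + 25) - 94) = -6*((2*3 + 25) - 94) = -6*((6 + 25) - 94) = -6*(31 - 94) = -6*(-63) = 378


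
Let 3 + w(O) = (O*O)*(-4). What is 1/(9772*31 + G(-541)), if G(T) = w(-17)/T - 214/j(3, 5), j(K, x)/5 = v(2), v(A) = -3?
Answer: 8115/2458426339 ≈ 3.3009e-6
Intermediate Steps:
j(K, x) = -15 (j(K, x) = 5*(-3) = -15)
w(O) = -3 - 4*O² (w(O) = -3 + (O*O)*(-4) = -3 + O²*(-4) = -3 - 4*O²)
G(T) = 214/15 - 1159/T (G(T) = (-3 - 4*(-17)²)/T - 214/(-15) = (-3 - 4*289)/T - 214*(-1/15) = (-3 - 1156)/T + 214/15 = -1159/T + 214/15 = 214/15 - 1159/T)
1/(9772*31 + G(-541)) = 1/(9772*31 + (214/15 - 1159/(-541))) = 1/(302932 + (214/15 - 1159*(-1/541))) = 1/(302932 + (214/15 + 1159/541)) = 1/(302932 + 133159/8115) = 1/(2458426339/8115) = 8115/2458426339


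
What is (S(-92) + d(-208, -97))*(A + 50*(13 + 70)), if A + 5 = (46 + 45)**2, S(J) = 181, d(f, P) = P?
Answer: 1043784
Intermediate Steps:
A = 8276 (A = -5 + (46 + 45)**2 = -5 + 91**2 = -5 + 8281 = 8276)
(S(-92) + d(-208, -97))*(A + 50*(13 + 70)) = (181 - 97)*(8276 + 50*(13 + 70)) = 84*(8276 + 50*83) = 84*(8276 + 4150) = 84*12426 = 1043784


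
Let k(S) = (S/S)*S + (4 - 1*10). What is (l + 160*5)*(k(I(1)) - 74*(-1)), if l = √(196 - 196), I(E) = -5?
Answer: 50400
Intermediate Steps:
l = 0 (l = √0 = 0)
k(S) = -6 + S (k(S) = 1*S + (4 - 10) = S - 6 = -6 + S)
(l + 160*5)*(k(I(1)) - 74*(-1)) = (0 + 160*5)*((-6 - 5) - 74*(-1)) = (0 + 800)*(-11 + 74) = 800*63 = 50400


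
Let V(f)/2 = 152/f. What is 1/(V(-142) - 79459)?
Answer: -71/5641741 ≈ -1.2585e-5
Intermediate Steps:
V(f) = 304/f (V(f) = 2*(152/f) = 304/f)
1/(V(-142) - 79459) = 1/(304/(-142) - 79459) = 1/(304*(-1/142) - 79459) = 1/(-152/71 - 79459) = 1/(-5641741/71) = -71/5641741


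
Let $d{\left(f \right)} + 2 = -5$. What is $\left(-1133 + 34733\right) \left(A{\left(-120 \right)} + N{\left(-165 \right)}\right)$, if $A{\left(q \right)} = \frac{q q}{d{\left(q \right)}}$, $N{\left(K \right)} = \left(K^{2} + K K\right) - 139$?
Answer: $1755729600$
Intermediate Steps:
$d{\left(f \right)} = -7$ ($d{\left(f \right)} = -2 - 5 = -7$)
$N{\left(K \right)} = -139 + 2 K^{2}$ ($N{\left(K \right)} = \left(K^{2} + K^{2}\right) - 139 = 2 K^{2} - 139 = -139 + 2 K^{2}$)
$A{\left(q \right)} = - \frac{q^{2}}{7}$ ($A{\left(q \right)} = \frac{q q}{-7} = q^{2} \left(- \frac{1}{7}\right) = - \frac{q^{2}}{7}$)
$\left(-1133 + 34733\right) \left(A{\left(-120 \right)} + N{\left(-165 \right)}\right) = \left(-1133 + 34733\right) \left(- \frac{\left(-120\right)^{2}}{7} - \left(139 - 2 \left(-165\right)^{2}\right)\right) = 33600 \left(\left(- \frac{1}{7}\right) 14400 + \left(-139 + 2 \cdot 27225\right)\right) = 33600 \left(- \frac{14400}{7} + \left(-139 + 54450\right)\right) = 33600 \left(- \frac{14400}{7} + 54311\right) = 33600 \cdot \frac{365777}{7} = 1755729600$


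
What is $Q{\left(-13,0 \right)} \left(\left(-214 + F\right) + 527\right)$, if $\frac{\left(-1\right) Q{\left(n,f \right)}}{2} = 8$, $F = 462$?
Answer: $-12400$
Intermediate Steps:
$Q{\left(n,f \right)} = -16$ ($Q{\left(n,f \right)} = \left(-2\right) 8 = -16$)
$Q{\left(-13,0 \right)} \left(\left(-214 + F\right) + 527\right) = - 16 \left(\left(-214 + 462\right) + 527\right) = - 16 \left(248 + 527\right) = \left(-16\right) 775 = -12400$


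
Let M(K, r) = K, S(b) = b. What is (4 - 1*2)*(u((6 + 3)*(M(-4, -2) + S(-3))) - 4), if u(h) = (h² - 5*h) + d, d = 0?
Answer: 8560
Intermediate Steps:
u(h) = h² - 5*h (u(h) = (h² - 5*h) + 0 = h² - 5*h)
(4 - 1*2)*(u((6 + 3)*(M(-4, -2) + S(-3))) - 4) = (4 - 1*2)*(((6 + 3)*(-4 - 3))*(-5 + (6 + 3)*(-4 - 3)) - 4) = (4 - 2)*((9*(-7))*(-5 + 9*(-7)) - 4) = 2*(-63*(-5 - 63) - 4) = 2*(-63*(-68) - 4) = 2*(4284 - 4) = 2*4280 = 8560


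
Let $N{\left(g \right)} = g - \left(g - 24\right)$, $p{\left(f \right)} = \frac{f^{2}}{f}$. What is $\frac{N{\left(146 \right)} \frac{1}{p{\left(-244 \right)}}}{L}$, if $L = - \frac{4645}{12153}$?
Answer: $\frac{72918}{283345} \approx 0.25735$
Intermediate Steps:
$p{\left(f \right)} = f$
$N{\left(g \right)} = 24$ ($N{\left(g \right)} = g - \left(-24 + g\right) = 24$)
$L = - \frac{4645}{12153}$ ($L = \left(-4645\right) \frac{1}{12153} = - \frac{4645}{12153} \approx -0.38221$)
$\frac{N{\left(146 \right)} \frac{1}{p{\left(-244 \right)}}}{L} = \frac{24 \frac{1}{-244}}{- \frac{4645}{12153}} = 24 \left(- \frac{1}{244}\right) \left(- \frac{12153}{4645}\right) = \left(- \frac{6}{61}\right) \left(- \frac{12153}{4645}\right) = \frac{72918}{283345}$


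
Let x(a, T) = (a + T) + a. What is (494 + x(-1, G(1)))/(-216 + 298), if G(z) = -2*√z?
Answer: 245/41 ≈ 5.9756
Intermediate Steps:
x(a, T) = T + 2*a (x(a, T) = (T + a) + a = T + 2*a)
(494 + x(-1, G(1)))/(-216 + 298) = (494 + (-2*√1 + 2*(-1)))/(-216 + 298) = (494 + (-2*1 - 2))/82 = (494 + (-2 - 2))*(1/82) = (494 - 4)*(1/82) = 490*(1/82) = 245/41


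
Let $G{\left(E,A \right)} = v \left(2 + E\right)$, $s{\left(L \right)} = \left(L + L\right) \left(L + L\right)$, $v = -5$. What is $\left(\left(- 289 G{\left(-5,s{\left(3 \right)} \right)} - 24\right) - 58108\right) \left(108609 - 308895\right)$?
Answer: $12511265562$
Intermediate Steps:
$s{\left(L \right)} = 4 L^{2}$ ($s{\left(L \right)} = 2 L 2 L = 4 L^{2}$)
$G{\left(E,A \right)} = -10 - 5 E$ ($G{\left(E,A \right)} = - 5 \left(2 + E\right) = -10 - 5 E$)
$\left(\left(- 289 G{\left(-5,s{\left(3 \right)} \right)} - 24\right) - 58108\right) \left(108609 - 308895\right) = \left(\left(- 289 \left(-10 - -25\right) - 24\right) - 58108\right) \left(108609 - 308895\right) = \left(\left(- 289 \left(-10 + 25\right) - 24\right) - 58108\right) \left(-200286\right) = \left(\left(\left(-289\right) 15 - 24\right) - 58108\right) \left(-200286\right) = \left(\left(-4335 - 24\right) - 58108\right) \left(-200286\right) = \left(-4359 - 58108\right) \left(-200286\right) = \left(-62467\right) \left(-200286\right) = 12511265562$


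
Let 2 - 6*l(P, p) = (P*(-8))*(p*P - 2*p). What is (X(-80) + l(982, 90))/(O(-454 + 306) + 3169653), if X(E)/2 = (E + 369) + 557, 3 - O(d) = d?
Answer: 346454677/9509412 ≈ 36.433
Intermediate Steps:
O(d) = 3 - d
X(E) = 1852 + 2*E (X(E) = 2*((E + 369) + 557) = 2*((369 + E) + 557) = 2*(926 + E) = 1852 + 2*E)
l(P, p) = ⅓ + 4*P*(-2*p + P*p)/3 (l(P, p) = ⅓ - P*(-8)*(p*P - 2*p)/6 = ⅓ - (-8*P)*(P*p - 2*p)/6 = ⅓ - (-8*P)*(-2*p + P*p)/6 = ⅓ - (-4)*P*(-2*p + P*p)/3 = ⅓ + 4*P*(-2*p + P*p)/3)
(X(-80) + l(982, 90))/(O(-454 + 306) + 3169653) = ((1852 + 2*(-80)) + (⅓ - 8/3*982*90 + (4/3)*90*982²))/((3 - (-454 + 306)) + 3169653) = ((1852 - 160) + (⅓ - 235680 + (4/3)*90*964324))/((3 - 1*(-148)) + 3169653) = (1692 + (⅓ - 235680 + 115718880))/((3 + 148) + 3169653) = (1692 + 346449601/3)/(151 + 3169653) = (346454677/3)/3169804 = (346454677/3)*(1/3169804) = 346454677/9509412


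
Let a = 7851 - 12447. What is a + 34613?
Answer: 30017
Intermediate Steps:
a = -4596
a + 34613 = -4596 + 34613 = 30017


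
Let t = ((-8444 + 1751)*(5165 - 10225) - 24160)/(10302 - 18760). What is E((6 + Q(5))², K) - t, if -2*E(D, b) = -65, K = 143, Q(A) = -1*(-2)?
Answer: 34117305/8458 ≈ 4033.7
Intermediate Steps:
Q(A) = 2
E(D, b) = 65/2 (E(D, b) = -½*(-65) = 65/2)
t = -16921210/4229 (t = (-6693*(-5060) - 24160)/(-8458) = (33866580 - 24160)*(-1/8458) = 33842420*(-1/8458) = -16921210/4229 ≈ -4001.2)
E((6 + Q(5))², K) - t = 65/2 - 1*(-16921210/4229) = 65/2 + 16921210/4229 = 34117305/8458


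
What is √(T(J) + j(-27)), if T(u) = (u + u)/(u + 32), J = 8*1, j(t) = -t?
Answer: √685/5 ≈ 5.2345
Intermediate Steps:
J = 8
T(u) = 2*u/(32 + u) (T(u) = (2*u)/(32 + u) = 2*u/(32 + u))
√(T(J) + j(-27)) = √(2*8/(32 + 8) - 1*(-27)) = √(2*8/40 + 27) = √(2*8*(1/40) + 27) = √(⅖ + 27) = √(137/5) = √685/5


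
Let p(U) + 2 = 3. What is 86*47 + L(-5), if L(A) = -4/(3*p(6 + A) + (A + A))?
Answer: 28298/7 ≈ 4042.6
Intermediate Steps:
p(U) = 1 (p(U) = -2 + 3 = 1)
L(A) = -4/(3 + 2*A) (L(A) = -4/(3*1 + (A + A)) = -4/(3 + 2*A))
86*47 + L(-5) = 86*47 - 4/(3 + 2*(-5)) = 4042 - 4/(3 - 10) = 4042 - 4/(-7) = 4042 - 4*(-⅐) = 4042 + 4/7 = 28298/7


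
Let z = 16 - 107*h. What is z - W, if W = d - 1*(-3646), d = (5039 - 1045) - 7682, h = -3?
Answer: 379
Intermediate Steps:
d = -3688 (d = 3994 - 7682 = -3688)
W = -42 (W = -3688 - 1*(-3646) = -3688 + 3646 = -42)
z = 337 (z = 16 - 107*(-3) = 16 + 321 = 337)
z - W = 337 - 1*(-42) = 337 + 42 = 379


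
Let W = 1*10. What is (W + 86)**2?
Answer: 9216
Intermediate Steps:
W = 10
(W + 86)**2 = (10 + 86)**2 = 96**2 = 9216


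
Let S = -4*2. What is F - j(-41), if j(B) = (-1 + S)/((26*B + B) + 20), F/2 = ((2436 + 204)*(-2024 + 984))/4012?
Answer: -1492242627/1090261 ≈ -1368.7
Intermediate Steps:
S = -8
F = -1372800/1003 (F = 2*(((2436 + 204)*(-2024 + 984))/4012) = 2*((2640*(-1040))*(1/4012)) = 2*(-2745600*1/4012) = 2*(-686400/1003) = -1372800/1003 ≈ -1368.7)
j(B) = -9/(20 + 27*B) (j(B) = (-1 - 8)/((26*B + B) + 20) = -9/(27*B + 20) = -9/(20 + 27*B))
F - j(-41) = -1372800/1003 - (-9)/(20 + 27*(-41)) = -1372800/1003 - (-9)/(20 - 1107) = -1372800/1003 - (-9)/(-1087) = -1372800/1003 - (-9)*(-1)/1087 = -1372800/1003 - 1*9/1087 = -1372800/1003 - 9/1087 = -1492242627/1090261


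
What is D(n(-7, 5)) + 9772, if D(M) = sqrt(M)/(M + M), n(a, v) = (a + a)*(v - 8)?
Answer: 9772 + sqrt(42)/84 ≈ 9772.1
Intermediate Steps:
n(a, v) = 2*a*(-8 + v) (n(a, v) = (2*a)*(-8 + v) = 2*a*(-8 + v))
D(M) = 1/(2*sqrt(M)) (D(M) = sqrt(M)/((2*M)) = (1/(2*M))*sqrt(M) = 1/(2*sqrt(M)))
D(n(-7, 5)) + 9772 = 1/(2*sqrt(2*(-7)*(-8 + 5))) + 9772 = 1/(2*sqrt(2*(-7)*(-3))) + 9772 = 1/(2*sqrt(42)) + 9772 = (sqrt(42)/42)/2 + 9772 = sqrt(42)/84 + 9772 = 9772 + sqrt(42)/84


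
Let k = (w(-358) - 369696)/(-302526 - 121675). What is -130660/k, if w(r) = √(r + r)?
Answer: -108993661962720/726995389 - 589639390*I*√179/726995389 ≈ -1.4992e+5 - 10.851*I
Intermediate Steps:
w(r) = √2*√r (w(r) = √(2*r) = √2*√r)
k = 369696/424201 - 2*I*√179/424201 (k = (√2*√(-358) - 369696)/(-302526 - 121675) = (√2*(I*√358) - 369696)/(-424201) = (2*I*√179 - 369696)*(-1/424201) = (-369696 + 2*I*√179)*(-1/424201) = 369696/424201 - 2*I*√179/424201 ≈ 0.87151 - 6.3079e-5*I)
-130660/k = -130660/(369696/424201 - 2*I*√179/424201)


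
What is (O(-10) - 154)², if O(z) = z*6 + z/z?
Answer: 45369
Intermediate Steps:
O(z) = 1 + 6*z (O(z) = 6*z + 1 = 1 + 6*z)
(O(-10) - 154)² = ((1 + 6*(-10)) - 154)² = ((1 - 60) - 154)² = (-59 - 154)² = (-213)² = 45369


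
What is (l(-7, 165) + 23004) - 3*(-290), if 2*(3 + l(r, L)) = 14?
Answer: 23878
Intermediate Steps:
l(r, L) = 4 (l(r, L) = -3 + (½)*14 = -3 + 7 = 4)
(l(-7, 165) + 23004) - 3*(-290) = (4 + 23004) - 3*(-290) = 23008 + 870 = 23878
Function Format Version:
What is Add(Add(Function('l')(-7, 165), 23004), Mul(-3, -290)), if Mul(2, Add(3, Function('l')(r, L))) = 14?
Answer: 23878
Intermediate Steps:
Function('l')(r, L) = 4 (Function('l')(r, L) = Add(-3, Mul(Rational(1, 2), 14)) = Add(-3, 7) = 4)
Add(Add(Function('l')(-7, 165), 23004), Mul(-3, -290)) = Add(Add(4, 23004), Mul(-3, -290)) = Add(23008, 870) = 23878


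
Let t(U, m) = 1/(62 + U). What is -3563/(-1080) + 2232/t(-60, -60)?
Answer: 4824683/1080 ≈ 4467.3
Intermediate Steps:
-3563/(-1080) + 2232/t(-60, -60) = -3563/(-1080) + 2232/(1/(62 - 60)) = -3563*(-1/1080) + 2232/(1/2) = 3563/1080 + 2232/(1/2) = 3563/1080 + 2232*2 = 3563/1080 + 4464 = 4824683/1080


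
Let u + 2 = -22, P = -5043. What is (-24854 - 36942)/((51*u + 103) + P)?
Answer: 15449/1541 ≈ 10.025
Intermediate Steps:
u = -24 (u = -2 - 22 = -24)
(-24854 - 36942)/((51*u + 103) + P) = (-24854 - 36942)/((51*(-24) + 103) - 5043) = -61796/((-1224 + 103) - 5043) = -61796/(-1121 - 5043) = -61796/(-6164) = -61796*(-1/6164) = 15449/1541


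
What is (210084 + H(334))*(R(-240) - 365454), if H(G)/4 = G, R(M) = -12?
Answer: -77266821720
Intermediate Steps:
H(G) = 4*G
(210084 + H(334))*(R(-240) - 365454) = (210084 + 4*334)*(-12 - 365454) = (210084 + 1336)*(-365466) = 211420*(-365466) = -77266821720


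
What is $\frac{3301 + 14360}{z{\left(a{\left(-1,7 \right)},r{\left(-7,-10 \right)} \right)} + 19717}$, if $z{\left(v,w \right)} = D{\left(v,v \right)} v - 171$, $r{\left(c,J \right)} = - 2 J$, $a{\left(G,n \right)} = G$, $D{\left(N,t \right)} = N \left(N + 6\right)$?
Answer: $\frac{841}{931} \approx 0.90333$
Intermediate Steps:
$D{\left(N,t \right)} = N \left(6 + N\right)$
$z{\left(v,w \right)} = -171 + v^{2} \left(6 + v\right)$ ($z{\left(v,w \right)} = v \left(6 + v\right) v - 171 = v^{2} \left(6 + v\right) - 171 = -171 + v^{2} \left(6 + v\right)$)
$\frac{3301 + 14360}{z{\left(a{\left(-1,7 \right)},r{\left(-7,-10 \right)} \right)} + 19717} = \frac{3301 + 14360}{\left(-171 + \left(-1\right)^{2} \left(6 - 1\right)\right) + 19717} = \frac{17661}{\left(-171 + 1 \cdot 5\right) + 19717} = \frac{17661}{\left(-171 + 5\right) + 19717} = \frac{17661}{-166 + 19717} = \frac{17661}{19551} = 17661 \cdot \frac{1}{19551} = \frac{841}{931}$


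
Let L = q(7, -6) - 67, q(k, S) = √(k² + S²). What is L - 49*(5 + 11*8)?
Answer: -4624 + √85 ≈ -4614.8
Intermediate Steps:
q(k, S) = √(S² + k²)
L = -67 + √85 (L = √((-6)² + 7²) - 67 = √(36 + 49) - 67 = √85 - 67 = -67 + √85 ≈ -57.780)
L - 49*(5 + 11*8) = (-67 + √85) - 49*(5 + 11*8) = (-67 + √85) - 49*(5 + 88) = (-67 + √85) - 49*93 = (-67 + √85) - 4557 = -4624 + √85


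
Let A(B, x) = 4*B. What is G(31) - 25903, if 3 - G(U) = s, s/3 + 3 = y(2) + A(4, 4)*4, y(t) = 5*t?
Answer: -26113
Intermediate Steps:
s = 213 (s = -9 + 3*(5*2 + (4*4)*4) = -9 + 3*(10 + 16*4) = -9 + 3*(10 + 64) = -9 + 3*74 = -9 + 222 = 213)
G(U) = -210 (G(U) = 3 - 1*213 = 3 - 213 = -210)
G(31) - 25903 = -210 - 25903 = -26113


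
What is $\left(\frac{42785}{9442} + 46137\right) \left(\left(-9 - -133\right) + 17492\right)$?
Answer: $\frac{3837366729912}{4721} \approx 8.1283 \cdot 10^{8}$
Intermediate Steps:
$\left(\frac{42785}{9442} + 46137\right) \left(\left(-9 - -133\right) + 17492\right) = \left(42785 \cdot \frac{1}{9442} + 46137\right) \left(\left(-9 + 133\right) + 17492\right) = \left(\frac{42785}{9442} + 46137\right) \left(124 + 17492\right) = \frac{435668339}{9442} \cdot 17616 = \frac{3837366729912}{4721}$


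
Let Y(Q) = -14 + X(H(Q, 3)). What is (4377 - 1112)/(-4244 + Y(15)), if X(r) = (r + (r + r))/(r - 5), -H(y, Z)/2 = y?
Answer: -22855/29788 ≈ -0.76725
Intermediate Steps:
H(y, Z) = -2*y
X(r) = 3*r/(-5 + r) (X(r) = (r + 2*r)/(-5 + r) = (3*r)/(-5 + r) = 3*r/(-5 + r))
Y(Q) = -14 - 6*Q/(-5 - 2*Q) (Y(Q) = -14 + 3*(-2*Q)/(-5 - 2*Q) = -14 - 6*Q/(-5 - 2*Q))
(4377 - 1112)/(-4244 + Y(15)) = (4377 - 1112)/(-4244 + 2*(-35 - 11*15)/(5 + 2*15)) = 3265/(-4244 + 2*(-35 - 165)/(5 + 30)) = 3265/(-4244 + 2*(-200)/35) = 3265/(-4244 + 2*(1/35)*(-200)) = 3265/(-4244 - 80/7) = 3265/(-29788/7) = 3265*(-7/29788) = -22855/29788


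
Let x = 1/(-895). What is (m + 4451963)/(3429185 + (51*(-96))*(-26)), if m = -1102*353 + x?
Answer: 3636346514/3183050495 ≈ 1.1424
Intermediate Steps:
x = -1/895 ≈ -0.0011173
m = -348160371/895 (m = -1102*353 - 1/895 = -389006 - 1/895 = -348160371/895 ≈ -3.8901e+5)
(m + 4451963)/(3429185 + (51*(-96))*(-26)) = (-348160371/895 + 4451963)/(3429185 + (51*(-96))*(-26)) = 3636346514/(895*(3429185 - 4896*(-26))) = 3636346514/(895*(3429185 + 127296)) = (3636346514/895)/3556481 = (3636346514/895)*(1/3556481) = 3636346514/3183050495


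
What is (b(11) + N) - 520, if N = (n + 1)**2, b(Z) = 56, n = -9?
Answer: -400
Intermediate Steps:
N = 64 (N = (-9 + 1)**2 = (-8)**2 = 64)
(b(11) + N) - 520 = (56 + 64) - 520 = 120 - 520 = -400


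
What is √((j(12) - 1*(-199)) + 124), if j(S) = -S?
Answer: √311 ≈ 17.635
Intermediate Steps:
√((j(12) - 1*(-199)) + 124) = √((-1*12 - 1*(-199)) + 124) = √((-12 + 199) + 124) = √(187 + 124) = √311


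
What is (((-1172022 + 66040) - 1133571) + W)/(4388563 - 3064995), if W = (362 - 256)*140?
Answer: -2224713/1323568 ≈ -1.6808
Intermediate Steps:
W = 14840 (W = 106*140 = 14840)
(((-1172022 + 66040) - 1133571) + W)/(4388563 - 3064995) = (((-1172022 + 66040) - 1133571) + 14840)/(4388563 - 3064995) = ((-1105982 - 1133571) + 14840)/1323568 = (-2239553 + 14840)*(1/1323568) = -2224713*1/1323568 = -2224713/1323568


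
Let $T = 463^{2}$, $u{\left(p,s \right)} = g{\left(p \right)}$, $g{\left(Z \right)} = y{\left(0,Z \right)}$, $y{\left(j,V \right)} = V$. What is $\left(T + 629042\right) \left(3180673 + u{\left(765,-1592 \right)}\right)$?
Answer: $2683259805018$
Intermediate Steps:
$g{\left(Z \right)} = Z$
$u{\left(p,s \right)} = p$
$T = 214369$
$\left(T + 629042\right) \left(3180673 + u{\left(765,-1592 \right)}\right) = \left(214369 + 629042\right) \left(3180673 + 765\right) = 843411 \cdot 3181438 = 2683259805018$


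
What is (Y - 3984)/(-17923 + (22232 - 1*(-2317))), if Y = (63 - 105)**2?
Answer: -1110/3313 ≈ -0.33504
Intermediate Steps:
Y = 1764 (Y = (-42)**2 = 1764)
(Y - 3984)/(-17923 + (22232 - 1*(-2317))) = (1764 - 3984)/(-17923 + (22232 - 1*(-2317))) = -2220/(-17923 + (22232 + 2317)) = -2220/(-17923 + 24549) = -2220/6626 = -2220*1/6626 = -1110/3313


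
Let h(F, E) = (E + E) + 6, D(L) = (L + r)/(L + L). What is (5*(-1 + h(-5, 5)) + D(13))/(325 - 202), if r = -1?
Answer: 327/533 ≈ 0.61351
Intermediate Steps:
D(L) = (-1 + L)/(2*L) (D(L) = (L - 1)/(L + L) = (-1 + L)/((2*L)) = (-1 + L)*(1/(2*L)) = (-1 + L)/(2*L))
h(F, E) = 6 + 2*E (h(F, E) = 2*E + 6 = 6 + 2*E)
(5*(-1 + h(-5, 5)) + D(13))/(325 - 202) = (5*(-1 + (6 + 2*5)) + (½)*(-1 + 13)/13)/(325 - 202) = (5*(-1 + (6 + 10)) + (½)*(1/13)*12)/123 = (5*(-1 + 16) + 6/13)/123 = (5*15 + 6/13)/123 = (75 + 6/13)/123 = (1/123)*(981/13) = 327/533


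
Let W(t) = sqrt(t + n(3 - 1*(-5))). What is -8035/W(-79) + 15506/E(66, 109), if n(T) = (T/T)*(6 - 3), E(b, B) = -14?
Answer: -7753/7 + 8035*I*sqrt(19)/38 ≈ -1107.6 + 921.68*I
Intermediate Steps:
n(T) = 3 (n(T) = 1*3 = 3)
W(t) = sqrt(3 + t) (W(t) = sqrt(t + 3) = sqrt(3 + t))
-8035/W(-79) + 15506/E(66, 109) = -8035/sqrt(3 - 79) + 15506/(-14) = -8035*(-I*sqrt(19)/38) + 15506*(-1/14) = -8035*(-I*sqrt(19)/38) - 7753/7 = -(-8035)*I*sqrt(19)/38 - 7753/7 = 8035*I*sqrt(19)/38 - 7753/7 = -7753/7 + 8035*I*sqrt(19)/38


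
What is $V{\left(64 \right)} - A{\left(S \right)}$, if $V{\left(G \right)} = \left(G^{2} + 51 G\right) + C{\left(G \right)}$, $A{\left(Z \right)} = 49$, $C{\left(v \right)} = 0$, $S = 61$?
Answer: $7311$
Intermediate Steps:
$V{\left(G \right)} = G^{2} + 51 G$ ($V{\left(G \right)} = \left(G^{2} + 51 G\right) + 0 = G^{2} + 51 G$)
$V{\left(64 \right)} - A{\left(S \right)} = 64 \left(51 + 64\right) - 49 = 64 \cdot 115 - 49 = 7360 - 49 = 7311$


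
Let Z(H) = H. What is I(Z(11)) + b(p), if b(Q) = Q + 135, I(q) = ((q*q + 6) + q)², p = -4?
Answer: 19175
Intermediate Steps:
I(q) = (6 + q + q²)² (I(q) = ((q² + 6) + q)² = ((6 + q²) + q)² = (6 + q + q²)²)
b(Q) = 135 + Q
I(Z(11)) + b(p) = (6 + 11 + 11²)² + (135 - 4) = (6 + 11 + 121)² + 131 = 138² + 131 = 19044 + 131 = 19175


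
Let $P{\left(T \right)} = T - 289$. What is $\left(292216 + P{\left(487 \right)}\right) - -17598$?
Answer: $310012$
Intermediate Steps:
$P{\left(T \right)} = -289 + T$
$\left(292216 + P{\left(487 \right)}\right) - -17598 = \left(292216 + \left(-289 + 487\right)\right) - -17598 = \left(292216 + 198\right) + 17598 = 292414 + 17598 = 310012$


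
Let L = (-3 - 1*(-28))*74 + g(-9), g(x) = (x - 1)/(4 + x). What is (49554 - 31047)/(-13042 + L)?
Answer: -6169/3730 ≈ -1.6539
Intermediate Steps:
g(x) = (-1 + x)/(4 + x)
L = 1852 (L = (-3 - 1*(-28))*74 + (-1 - 9)/(4 - 9) = (-3 + 28)*74 - 10/(-5) = 25*74 - ⅕*(-10) = 1850 + 2 = 1852)
(49554 - 31047)/(-13042 + L) = (49554 - 31047)/(-13042 + 1852) = 18507/(-11190) = 18507*(-1/11190) = -6169/3730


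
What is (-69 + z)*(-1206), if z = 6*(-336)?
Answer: 2514510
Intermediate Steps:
z = -2016
(-69 + z)*(-1206) = (-69 - 2016)*(-1206) = -2085*(-1206) = 2514510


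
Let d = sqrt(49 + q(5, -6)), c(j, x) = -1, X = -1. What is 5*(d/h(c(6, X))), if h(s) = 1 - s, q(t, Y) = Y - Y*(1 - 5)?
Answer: 5*sqrt(19)/2 ≈ 10.897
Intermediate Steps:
q(t, Y) = 5*Y (q(t, Y) = Y - Y*(-4) = Y - (-4)*Y = Y + 4*Y = 5*Y)
d = sqrt(19) (d = sqrt(49 + 5*(-6)) = sqrt(49 - 30) = sqrt(19) ≈ 4.3589)
5*(d/h(c(6, X))) = 5*(sqrt(19)/(1 - 1*(-1))) = 5*(sqrt(19)/(1 + 1)) = 5*(sqrt(19)/2) = 5*sqrt(19)/2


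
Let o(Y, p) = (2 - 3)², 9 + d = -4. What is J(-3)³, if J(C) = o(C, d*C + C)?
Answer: 1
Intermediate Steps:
d = -13 (d = -9 - 4 = -13)
o(Y, p) = 1 (o(Y, p) = (-1)² = 1)
J(C) = 1
J(-3)³ = 1³ = 1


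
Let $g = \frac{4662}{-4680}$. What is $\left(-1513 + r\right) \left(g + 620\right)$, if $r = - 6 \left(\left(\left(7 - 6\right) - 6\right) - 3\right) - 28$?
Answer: $- \frac{240284913}{260} \approx -9.2417 \cdot 10^{5}$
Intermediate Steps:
$g = - \frac{259}{260}$ ($g = 4662 \left(- \frac{1}{4680}\right) = - \frac{259}{260} \approx -0.99615$)
$r = 20$ ($r = - 6 \left(\left(1 - 6\right) - 3\right) - 28 = - 6 \left(-5 - 3\right) - 28 = \left(-6\right) \left(-8\right) - 28 = 48 - 28 = 20$)
$\left(-1513 + r\right) \left(g + 620\right) = \left(-1513 + 20\right) \left(- \frac{259}{260} + 620\right) = \left(-1493\right) \frac{160941}{260} = - \frac{240284913}{260}$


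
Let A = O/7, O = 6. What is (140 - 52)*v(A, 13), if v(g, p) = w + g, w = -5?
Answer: -2552/7 ≈ -364.57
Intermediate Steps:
A = 6/7 ≈ 0.85714
v(g, p) = -5 + g
(140 - 52)*v(A, 13) = (140 - 52)*(-5 + 6/7) = 88*(-29/7) = -2552/7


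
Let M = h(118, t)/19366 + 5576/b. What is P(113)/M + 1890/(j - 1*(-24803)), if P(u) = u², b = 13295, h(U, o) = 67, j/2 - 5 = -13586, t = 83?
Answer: 1107907580561540/36691070797 ≈ 30196.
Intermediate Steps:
j = -27162 (j = 10 + 2*(-13586) = 10 - 27172 = -27162)
M = 108875581/257470970 (M = 67/19366 + 5576/13295 = 108875581/257470970 ≈ 0.42287)
P(113)/M + 1890/(j - 1*(-24803)) = 113²/(108875581/257470970) + 1890/(-27162 - 1*(-24803)) = 12769*(257470970/108875581) + 1890/(-27162 + 24803) = 3287646815930/108875581 + 1890/(-2359) = 3287646815930/108875581 + 1890*(-1/2359) = 3287646815930/108875581 - 270/337 = 1107907580561540/36691070797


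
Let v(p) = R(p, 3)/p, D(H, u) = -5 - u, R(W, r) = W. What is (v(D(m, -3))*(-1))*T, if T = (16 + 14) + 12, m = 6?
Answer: -42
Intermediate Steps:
T = 42 (T = 30 + 12 = 42)
v(p) = 1 (v(p) = p/p = 1)
(v(D(m, -3))*(-1))*T = (1*(-1))*42 = -1*42 = -42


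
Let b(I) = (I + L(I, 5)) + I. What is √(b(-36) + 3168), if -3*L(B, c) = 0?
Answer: 6*√86 ≈ 55.642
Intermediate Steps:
L(B, c) = 0 (L(B, c) = -⅓*0 = 0)
b(I) = 2*I (b(I) = (I + 0) + I = I + I = 2*I)
√(b(-36) + 3168) = √(2*(-36) + 3168) = √(-72 + 3168) = √3096 = 6*√86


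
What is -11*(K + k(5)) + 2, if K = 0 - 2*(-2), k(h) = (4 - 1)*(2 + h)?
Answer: -273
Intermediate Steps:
k(h) = 6 + 3*h (k(h) = 3*(2 + h) = 6 + 3*h)
K = 4 (K = 0 + 4 = 4)
-11*(K + k(5)) + 2 = -11*(4 + (6 + 3*5)) + 2 = -11*(4 + (6 + 15)) + 2 = -11*(4 + 21) + 2 = -11*25 + 2 = -275 + 2 = -273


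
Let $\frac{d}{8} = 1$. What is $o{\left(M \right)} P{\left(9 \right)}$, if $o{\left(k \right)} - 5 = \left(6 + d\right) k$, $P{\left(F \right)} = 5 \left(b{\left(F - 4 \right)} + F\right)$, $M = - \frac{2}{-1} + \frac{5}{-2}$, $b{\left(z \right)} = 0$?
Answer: $-90$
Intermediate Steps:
$d = 8$ ($d = 8 \cdot 1 = 8$)
$M = - \frac{1}{2}$ ($M = \left(-2\right) \left(-1\right) + 5 \left(- \frac{1}{2}\right) = 2 - \frac{5}{2} = - \frac{1}{2} \approx -0.5$)
$P{\left(F \right)} = 5 F$ ($P{\left(F \right)} = 5 \left(0 + F\right) = 5 F$)
$o{\left(k \right)} = 5 + 14 k$ ($o{\left(k \right)} = 5 + \left(6 + 8\right) k = 5 + 14 k$)
$o{\left(M \right)} P{\left(9 \right)} = \left(5 + 14 \left(- \frac{1}{2}\right)\right) 5 \cdot 9 = \left(5 - 7\right) 45 = \left(-2\right) 45 = -90$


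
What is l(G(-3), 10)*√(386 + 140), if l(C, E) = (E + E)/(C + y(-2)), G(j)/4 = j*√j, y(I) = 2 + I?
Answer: 5*I*√1578/9 ≈ 22.069*I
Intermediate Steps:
G(j) = 4*j^(3/2) (G(j) = 4*(j*√j) = 4*j^(3/2))
l(C, E) = 2*E/C (l(C, E) = (E + E)/(C + (2 - 2)) = (2*E)/(C + 0) = (2*E)/C = 2*E/C)
l(G(-3), 10)*√(386 + 140) = (2*10/(4*(-3)^(3/2)))*√(386 + 140) = (2*10/(4*(-3*I*√3)))*√526 = (2*10/(-12*I*√3))*√526 = (2*10*(I*√3/36))*√526 = (5*I*√3/9)*√526 = 5*I*√1578/9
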